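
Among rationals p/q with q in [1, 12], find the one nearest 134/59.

25/11

Expand x = 134/59 as a continued fraction with the Euclidean algorithm:
  134 = 2*59 + 16, so a_0 = 2.
  59 = 3*16 + 11, so a_1 = 3.
  16 = 1*11 + 5, so a_2 = 1.
  11 = 2*5 + 1, so a_3 = 2.
  5 = 5*1 + 0, so a_4 = 5.
so x = [2; 3, 1, 2, 5].
Convergents (p_i = a_i*p_{i-1} + p_{i-2}, q_i = a_i*q_{i-1} + q_{i-2} with p_{-2}=0, p_{-1}=1, q_{-2}=1, q_{-1}=0), until the denominator exceeds 12:
  i=0: a_0=2, p_0 = 2*1 + 0 = 2, q_0 = 2*0 + 1 = 1.
  i=1: a_1=3, p_1 = 3*2 + 1 = 7, q_1 = 3*1 + 0 = 3.
  i=2: a_2=1, p_2 = 1*7 + 2 = 9, q_2 = 1*3 + 1 = 4.
  i=3: a_3=2, p_3 = 2*9 + 7 = 25, q_3 = 2*4 + 3 = 11.
  i=4: a_4=5, p_4 = 5*25 + 9 = 134, q_4 = 5*11 + 4 = 59.
q_4 = 59 > 12, so the last convergent with denominator <= 12 is p_3/q_3 = 25/11.
The closest fraction with denominator <= 12 is either p_3/q_3 or the intermediate fraction (k*p_3 + p_2)/(k*q_3 + q_2) with the largest k >= 1 whose denominator stays <= 12; these approach x as k grows, and every other convergent or intermediate fraction in range is farther away.
Largest k: floor((12 - q_2)/q_3) = floor((12 - 4)/11) = 0.
Since k = 0, no intermediate fraction beyond p_3/q_3 has denominator <= 12, so the convergent 25/11 is the closest (its error is |134*11 - 25*59|/(59*11) = 1/649).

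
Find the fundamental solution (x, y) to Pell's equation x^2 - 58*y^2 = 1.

(x, y) = (19603, 2574)

First expand sqrt(58) as a continued fraction. With x_i = (sqrt(58) + m_i)/d_i and (m_0, d_0) = (0, 1): a_0 = floor(sqrt(58)) = 7, since 7^2 = 49 <= 58 < 64 = 8^2.
Iterate m_{i+1} = d_i*a_i - m_i, d_{i+1} = (58 - m_{i+1}^2)/d_i, a_{i+1} = floor((a_0 + m_{i+1})/d_{i+1}):
  m_1 = 1*7 - 0 = 7, d_1 = (58 - 7^2)/1 = 9/1 = 9, a_1 = floor((7 + 7)/9) = 1.
  m_2 = 9*1 - 7 = 2, d_2 = (58 - 2^2)/9 = 54/9 = 6, a_2 = floor((7 + 2)/6) = 1.
  m_3 = 6*1 - 2 = 4, d_3 = (58 - 4^2)/6 = 42/6 = 7, a_3 = floor((7 + 4)/7) = 1.
  m_4 = 7*1 - 4 = 3, d_4 = (58 - 3^2)/7 = 49/7 = 7, a_4 = floor((7 + 3)/7) = 1.
  m_5 = 7*1 - 3 = 4, d_5 = (58 - 4^2)/7 = 42/7 = 6, a_5 = floor((7 + 4)/6) = 1.
  m_6 = 6*1 - 4 = 2, d_6 = (58 - 2^2)/6 = 54/6 = 9, a_6 = floor((7 + 2)/9) = 1.
  m_7 = 9*1 - 2 = 7, d_7 = (58 - 7^2)/9 = 9/9 = 1, a_7 = floor((7 + 7)/1) = 14.
  m_8 = 1*14 - 7 = 7, d_8 = (58 - 7^2)/1 = 9/1 = 9: (m_8, d_8) = (m_1, d_1) = (7, 9), so from here the quotients repeat a_1, ..., a_7; the period length is 7.
So sqrt(58) = [7; (1, 1, 1, 1, 1, 1, 14)] with period length k = 7.
k is odd, so (p_{k-1}, q_{k-1}) only solves x^2 - 58y^2 = -1 and the fundamental solution of x^2 - 58y^2 = 1 is (p_{2k-1}, q_{2k-1}) = (p_13, q_13); compute convergents through index 13, running through the period twice.
Convergents (p_i = a_i*p_{i-1} + p_{i-2}, q_i = a_i*q_{i-1} + q_{i-2} with p_{-2}=0, p_{-1}=1, q_{-2}=1, q_{-1}=0):
  i=0: a_0=7, p_0 = 7*1 + 0 = 7, q_0 = 7*0 + 1 = 1.
  i=1: a_1=1, p_1 = 1*7 + 1 = 8, q_1 = 1*1 + 0 = 1.
  i=2: a_2=1, p_2 = 1*8 + 7 = 15, q_2 = 1*1 + 1 = 2.
  i=3: a_3=1, p_3 = 1*15 + 8 = 23, q_3 = 1*2 + 1 = 3.
  i=4: a_4=1, p_4 = 1*23 + 15 = 38, q_4 = 1*3 + 2 = 5.
  i=5: a_5=1, p_5 = 1*38 + 23 = 61, q_5 = 1*5 + 3 = 8.
  i=6: a_6=1, p_6 = 1*61 + 38 = 99, q_6 = 1*8 + 5 = 13.
  i=7: a_7=14, p_7 = 14*99 + 61 = 1447, q_7 = 14*13 + 8 = 190.
  i=8: a_8=1, p_8 = 1*1447 + 99 = 1546, q_8 = 1*190 + 13 = 203.
  i=9: a_9=1, p_9 = 1*1546 + 1447 = 2993, q_9 = 1*203 + 190 = 393.
  i=10: a_10=1, p_10 = 1*2993 + 1546 = 4539, q_10 = 1*393 + 203 = 596.
  i=11: a_11=1, p_11 = 1*4539 + 2993 = 7532, q_11 = 1*596 + 393 = 989.
  i=12: a_12=1, p_12 = 1*7532 + 4539 = 12071, q_12 = 1*989 + 596 = 1585.
  i=13: a_13=1, p_13 = 1*12071 + 7532 = 19603, q_13 = 1*1585 + 989 = 2574.
Indeed p_6^2 - 58*q_6^2 = 9801 - 9802 = -1, not +1.
Check: 19603^2 - 58*2574^2 = 384277609 - 384277608 = 1, so (x, y) = (19603, 2574) solves the equation, and by the theorem it is the least positive solution.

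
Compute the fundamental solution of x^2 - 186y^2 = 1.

(x, y) = (7501, 550)

First expand sqrt(186) as a continued fraction. With x_i = (sqrt(186) + m_i)/d_i and (m_0, d_0) = (0, 1): a_0 = floor(sqrt(186)) = 13, since 13^2 = 169 <= 186 < 196 = 14^2.
Iterate m_{i+1} = d_i*a_i - m_i, d_{i+1} = (186 - m_{i+1}^2)/d_i, a_{i+1} = floor((a_0 + m_{i+1})/d_{i+1}):
  m_1 = 1*13 - 0 = 13, d_1 = (186 - 13^2)/1 = 17/1 = 17, a_1 = floor((13 + 13)/17) = 1.
  m_2 = 17*1 - 13 = 4, d_2 = (186 - 4^2)/17 = 170/17 = 10, a_2 = floor((13 + 4)/10) = 1.
  m_3 = 10*1 - 4 = 6, d_3 = (186 - 6^2)/10 = 150/10 = 15, a_3 = floor((13 + 6)/15) = 1.
  m_4 = 15*1 - 6 = 9, d_4 = (186 - 9^2)/15 = 105/15 = 7, a_4 = floor((13 + 9)/7) = 3.
  m_5 = 7*3 - 9 = 12, d_5 = (186 - 12^2)/7 = 42/7 = 6, a_5 = floor((13 + 12)/6) = 4.
  m_6 = 6*4 - 12 = 12, d_6 = (186 - 12^2)/6 = 42/6 = 7, a_6 = floor((13 + 12)/7) = 3.
  m_7 = 7*3 - 12 = 9, d_7 = (186 - 9^2)/7 = 105/7 = 15, a_7 = floor((13 + 9)/15) = 1.
  m_8 = 15*1 - 9 = 6, d_8 = (186 - 6^2)/15 = 150/15 = 10, a_8 = floor((13 + 6)/10) = 1.
  m_9 = 10*1 - 6 = 4, d_9 = (186 - 4^2)/10 = 170/10 = 17, a_9 = floor((13 + 4)/17) = 1.
  m_10 = 17*1 - 4 = 13, d_10 = (186 - 13^2)/17 = 17/17 = 1, a_10 = floor((13 + 13)/1) = 26.
  m_11 = 1*26 - 13 = 13, d_11 = (186 - 13^2)/1 = 17/1 = 17: (m_11, d_11) = (m_1, d_1) = (13, 17), so from here the quotients repeat a_1, ..., a_10; the period length is 10.
So sqrt(186) = [13; (1, 1, 1, 3, 4, 3, 1, 1, 1, 26)] with period length k = 10.
k is even, so the fundamental solution of x^2 - 186y^2 = 1 is (p_{k-1}, q_{k-1}) = (p_9, q_9); compute convergents through index 9.
Convergents (p_i = a_i*p_{i-1} + p_{i-2}, q_i = a_i*q_{i-1} + q_{i-2} with p_{-2}=0, p_{-1}=1, q_{-2}=1, q_{-1}=0):
  i=0: a_0=13, p_0 = 13*1 + 0 = 13, q_0 = 13*0 + 1 = 1.
  i=1: a_1=1, p_1 = 1*13 + 1 = 14, q_1 = 1*1 + 0 = 1.
  i=2: a_2=1, p_2 = 1*14 + 13 = 27, q_2 = 1*1 + 1 = 2.
  i=3: a_3=1, p_3 = 1*27 + 14 = 41, q_3 = 1*2 + 1 = 3.
  i=4: a_4=3, p_4 = 3*41 + 27 = 150, q_4 = 3*3 + 2 = 11.
  i=5: a_5=4, p_5 = 4*150 + 41 = 641, q_5 = 4*11 + 3 = 47.
  i=6: a_6=3, p_6 = 3*641 + 150 = 2073, q_6 = 3*47 + 11 = 152.
  i=7: a_7=1, p_7 = 1*2073 + 641 = 2714, q_7 = 1*152 + 47 = 199.
  i=8: a_8=1, p_8 = 1*2714 + 2073 = 4787, q_8 = 1*199 + 152 = 351.
  i=9: a_9=1, p_9 = 1*4787 + 2714 = 7501, q_9 = 1*351 + 199 = 550.
Check: 7501^2 - 186*550^2 = 56265001 - 56265000 = 1, so (x, y) = (7501, 550) solves the equation, and by the theorem it is the least positive solution.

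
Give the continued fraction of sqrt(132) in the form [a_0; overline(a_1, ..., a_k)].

Write x_i = (sqrt(132) + m_i)/d_i with (m_0, d_0) = (0, 1). a_0 = floor(sqrt(132)) = 11, since 11^2 = 121 <= 132 < 144 = 12^2.
Iterate m_{i+1} = d_i*a_i - m_i, d_{i+1} = (132 - m_{i+1}^2)/d_i, a_{i+1} = floor((a_0 + m_{i+1})/d_{i+1}):
  m_1 = 1*11 - 0 = 11, d_1 = (132 - 11^2)/1 = 11/1 = 11, a_1 = floor((11 + 11)/11) = 2.
  m_2 = 11*2 - 11 = 11, d_2 = (132 - 11^2)/11 = 11/11 = 1, a_2 = floor((11 + 11)/1) = 22.
  m_3 = 1*22 - 11 = 11, d_3 = (132 - 11^2)/1 = 11/1 = 11: (m_3, d_3) = (m_1, d_1) = (11, 11), so from here the quotients repeat a_1, a_2; the period length is 2.
Hence the expansion of sqrt(132) is a_0 = 11 followed by the repeating block 2, 22 (period 2).

[11; overline(2, 22)]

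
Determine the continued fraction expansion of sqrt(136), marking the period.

Write x_i = (sqrt(136) + m_i)/d_i with (m_0, d_0) = (0, 1). a_0 = floor(sqrt(136)) = 11, since 11^2 = 121 <= 136 < 144 = 12^2.
Iterate m_{i+1} = d_i*a_i - m_i, d_{i+1} = (136 - m_{i+1}^2)/d_i, a_{i+1} = floor((a_0 + m_{i+1})/d_{i+1}):
  m_1 = 1*11 - 0 = 11, d_1 = (136 - 11^2)/1 = 15/1 = 15, a_1 = floor((11 + 11)/15) = 1.
  m_2 = 15*1 - 11 = 4, d_2 = (136 - 4^2)/15 = 120/15 = 8, a_2 = floor((11 + 4)/8) = 1.
  m_3 = 8*1 - 4 = 4, d_3 = (136 - 4^2)/8 = 120/8 = 15, a_3 = floor((11 + 4)/15) = 1.
  m_4 = 15*1 - 4 = 11, d_4 = (136 - 11^2)/15 = 15/15 = 1, a_4 = floor((11 + 11)/1) = 22.
  m_5 = 1*22 - 11 = 11, d_5 = (136 - 11^2)/1 = 15/1 = 15: (m_5, d_5) = (m_1, d_1) = (11, 15), so from here the quotients repeat a_1, ..., a_4; the period length is 4.
Hence the expansion of sqrt(136) is a_0 = 11 followed by the repeating block 1, 1, 1, 22 (period 4).

[11; (1, 1, 1, 22)]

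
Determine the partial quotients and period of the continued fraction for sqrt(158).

[12; (1, 1, 3, 12, 3, 1, 1, 24)]

Write x_i = (sqrt(158) + m_i)/d_i with (m_0, d_0) = (0, 1). a_0 = floor(sqrt(158)) = 12, since 12^2 = 144 <= 158 < 169 = 13^2.
Iterate m_{i+1} = d_i*a_i - m_i, d_{i+1} = (158 - m_{i+1}^2)/d_i, a_{i+1} = floor((a_0 + m_{i+1})/d_{i+1}):
  m_1 = 1*12 - 0 = 12, d_1 = (158 - 12^2)/1 = 14/1 = 14, a_1 = floor((12 + 12)/14) = 1.
  m_2 = 14*1 - 12 = 2, d_2 = (158 - 2^2)/14 = 154/14 = 11, a_2 = floor((12 + 2)/11) = 1.
  m_3 = 11*1 - 2 = 9, d_3 = (158 - 9^2)/11 = 77/11 = 7, a_3 = floor((12 + 9)/7) = 3.
  m_4 = 7*3 - 9 = 12, d_4 = (158 - 12^2)/7 = 14/7 = 2, a_4 = floor((12 + 12)/2) = 12.
  m_5 = 2*12 - 12 = 12, d_5 = (158 - 12^2)/2 = 14/2 = 7, a_5 = floor((12 + 12)/7) = 3.
  m_6 = 7*3 - 12 = 9, d_6 = (158 - 9^2)/7 = 77/7 = 11, a_6 = floor((12 + 9)/11) = 1.
  m_7 = 11*1 - 9 = 2, d_7 = (158 - 2^2)/11 = 154/11 = 14, a_7 = floor((12 + 2)/14) = 1.
  m_8 = 14*1 - 2 = 12, d_8 = (158 - 12^2)/14 = 14/14 = 1, a_8 = floor((12 + 12)/1) = 24.
  m_9 = 1*24 - 12 = 12, d_9 = (158 - 12^2)/1 = 14/1 = 14: (m_9, d_9) = (m_1, d_1) = (12, 14), so from here the quotients repeat a_1, ..., a_8; the period length is 8.
Hence the expansion of sqrt(158) is a_0 = 12 followed by the repeating block 1, 1, 3, 12, 3, 1, 1, 24 (period 8).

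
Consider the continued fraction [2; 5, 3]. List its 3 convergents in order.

2/1, 11/5, 35/16

Using the convergent recurrence p_i = a_i*p_{i-1} + p_{i-2}, q_i = a_i*q_{i-1} + q_{i-2} with p_{-2}=0, p_{-1}=1, q_{-2}=1, q_{-1}=0:
  i=0: a_0=2, p_0 = 2*1 + 0 = 2, q_0 = 2*0 + 1 = 1.
  i=1: a_1=5, p_1 = 5*2 + 1 = 11, q_1 = 5*1 + 0 = 5.
  i=2: a_2=3, p_2 = 3*11 + 2 = 35, q_2 = 3*5 + 1 = 16.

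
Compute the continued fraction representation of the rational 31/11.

[2; 1, 4, 2]

Run the Euclidean algorithm on 31 and 11; the successive quotients are the partial quotients a_0, a_1, ... (each step inverts the fractional part left over by the previous one):
  31 = 2*11 + 9, so a_0 = 2.
  11 = 1*9 + 2, so a_1 = 1.
  9 = 4*2 + 1, so a_2 = 4.
  2 = 2*1 + 0, so a_3 = 2.
The remainder reaches 0 after 4 divisions, so the expansion has 4 partial quotients, read off in order.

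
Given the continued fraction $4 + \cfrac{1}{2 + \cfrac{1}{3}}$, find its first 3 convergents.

Using the convergent recurrence p_i = a_i*p_{i-1} + p_{i-2}, q_i = a_i*q_{i-1} + q_{i-2} with p_{-2}=0, p_{-1}=1, q_{-2}=1, q_{-1}=0:
  i=0: a_0=4, p_0 = 4*1 + 0 = 4, q_0 = 4*0 + 1 = 1.
  i=1: a_1=2, p_1 = 2*4 + 1 = 9, q_1 = 2*1 + 0 = 2.
  i=2: a_2=3, p_2 = 3*9 + 4 = 31, q_2 = 3*2 + 1 = 7.

4/1, 9/2, 31/7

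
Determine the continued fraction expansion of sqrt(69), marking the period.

Write x_i = (sqrt(69) + m_i)/d_i with (m_0, d_0) = (0, 1). a_0 = floor(sqrt(69)) = 8, since 8^2 = 64 <= 69 < 81 = 9^2.
Iterate m_{i+1} = d_i*a_i - m_i, d_{i+1} = (69 - m_{i+1}^2)/d_i, a_{i+1} = floor((a_0 + m_{i+1})/d_{i+1}):
  m_1 = 1*8 - 0 = 8, d_1 = (69 - 8^2)/1 = 5/1 = 5, a_1 = floor((8 + 8)/5) = 3.
  m_2 = 5*3 - 8 = 7, d_2 = (69 - 7^2)/5 = 20/5 = 4, a_2 = floor((8 + 7)/4) = 3.
  m_3 = 4*3 - 7 = 5, d_3 = (69 - 5^2)/4 = 44/4 = 11, a_3 = floor((8 + 5)/11) = 1.
  m_4 = 11*1 - 5 = 6, d_4 = (69 - 6^2)/11 = 33/11 = 3, a_4 = floor((8 + 6)/3) = 4.
  m_5 = 3*4 - 6 = 6, d_5 = (69 - 6^2)/3 = 33/3 = 11, a_5 = floor((8 + 6)/11) = 1.
  m_6 = 11*1 - 6 = 5, d_6 = (69 - 5^2)/11 = 44/11 = 4, a_6 = floor((8 + 5)/4) = 3.
  m_7 = 4*3 - 5 = 7, d_7 = (69 - 7^2)/4 = 20/4 = 5, a_7 = floor((8 + 7)/5) = 3.
  m_8 = 5*3 - 7 = 8, d_8 = (69 - 8^2)/5 = 5/5 = 1, a_8 = floor((8 + 8)/1) = 16.
  m_9 = 1*16 - 8 = 8, d_9 = (69 - 8^2)/1 = 5/1 = 5: (m_9, d_9) = (m_1, d_1) = (8, 5), so from here the quotients repeat a_1, ..., a_8; the period length is 8.
Hence the expansion of sqrt(69) is a_0 = 8 followed by the repeating block 3, 3, 1, 4, 1, 3, 3, 16 (period 8).

[8; (3, 3, 1, 4, 1, 3, 3, 16)]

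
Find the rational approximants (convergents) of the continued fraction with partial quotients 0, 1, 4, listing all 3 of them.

0/1, 1/1, 4/5

Using the convergent recurrence p_i = a_i*p_{i-1} + p_{i-2}, q_i = a_i*q_{i-1} + q_{i-2} with p_{-2}=0, p_{-1}=1, q_{-2}=1, q_{-1}=0:
  i=0: a_0=0, p_0 = 0*1 + 0 = 0, q_0 = 0*0 + 1 = 1.
  i=1: a_1=1, p_1 = 1*0 + 1 = 1, q_1 = 1*1 + 0 = 1.
  i=2: a_2=4, p_2 = 4*1 + 0 = 4, q_2 = 4*1 + 1 = 5.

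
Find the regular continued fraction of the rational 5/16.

[0; 3, 5]

Run the Euclidean algorithm on 5 and 16; the successive quotients are the partial quotients a_0, a_1, ... (each step inverts the fractional part left over by the previous one):
  5 = 0*16 + 5, so a_0 = 0.
  16 = 3*5 + 1, so a_1 = 3.
  5 = 5*1 + 0, so a_2 = 5.
The remainder reaches 0 after 3 divisions, so the expansion has 3 partial quotients, read off in order.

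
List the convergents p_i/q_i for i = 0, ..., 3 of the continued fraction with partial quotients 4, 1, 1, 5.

4/1, 5/1, 9/2, 50/11

Using the convergent recurrence p_i = a_i*p_{i-1} + p_{i-2}, q_i = a_i*q_{i-1} + q_{i-2} with p_{-2}=0, p_{-1}=1, q_{-2}=1, q_{-1}=0:
  i=0: a_0=4, p_0 = 4*1 + 0 = 4, q_0 = 4*0 + 1 = 1.
  i=1: a_1=1, p_1 = 1*4 + 1 = 5, q_1 = 1*1 + 0 = 1.
  i=2: a_2=1, p_2 = 1*5 + 4 = 9, q_2 = 1*1 + 1 = 2.
  i=3: a_3=5, p_3 = 5*9 + 5 = 50, q_3 = 5*2 + 1 = 11.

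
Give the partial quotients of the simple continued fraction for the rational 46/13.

[3; 1, 1, 6]

Run the Euclidean algorithm on 46 and 13; the successive quotients are the partial quotients a_0, a_1, ... (each step inverts the fractional part left over by the previous one):
  46 = 3*13 + 7, so a_0 = 3.
  13 = 1*7 + 6, so a_1 = 1.
  7 = 1*6 + 1, so a_2 = 1.
  6 = 6*1 + 0, so a_3 = 6.
The remainder reaches 0 after 4 divisions, so the expansion has 4 partial quotients, read off in order.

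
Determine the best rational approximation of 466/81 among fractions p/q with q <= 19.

Expand x = 466/81 as a continued fraction with the Euclidean algorithm:
  466 = 5*81 + 61, so a_0 = 5.
  81 = 1*61 + 20, so a_1 = 1.
  61 = 3*20 + 1, so a_2 = 3.
  20 = 20*1 + 0, so a_3 = 20.
so x = [5; 1, 3, 20].
Convergents (p_i = a_i*p_{i-1} + p_{i-2}, q_i = a_i*q_{i-1} + q_{i-2} with p_{-2}=0, p_{-1}=1, q_{-2}=1, q_{-1}=0), until the denominator exceeds 19:
  i=0: a_0=5, p_0 = 5*1 + 0 = 5, q_0 = 5*0 + 1 = 1.
  i=1: a_1=1, p_1 = 1*5 + 1 = 6, q_1 = 1*1 + 0 = 1.
  i=2: a_2=3, p_2 = 3*6 + 5 = 23, q_2 = 3*1 + 1 = 4.
  i=3: a_3=20, p_3 = 20*23 + 6 = 466, q_3 = 20*4 + 1 = 81.
q_3 = 81 > 19, so the last convergent with denominator <= 19 is p_2/q_2 = 23/4.
The closest fraction with denominator <= 19 is either p_2/q_2 or the intermediate fraction (k*p_2 + p_1)/(k*q_2 + q_1) with the largest k >= 1 whose denominator stays <= 19; these approach x as k grows, and every other convergent or intermediate fraction in range is farther away.
Largest k: floor((19 - q_1)/q_2) = floor((19 - 1)/4) = 4.
That gives (4*23 + 6)/(4*4 + 1) = 98/17.
Compare the errors: |x - 23/4| = |466*4 - 23*81|/(81*4) = 1/324, and |x - 98/17| = |466*17 - 98*81|/(81*17) = 16/1377.
Cross-multiplying, 1*1377 = 1377 < 5184 = 16*324, so 1/324 is smaller: the convergent 23/4 is closer to x than 98/17.

23/4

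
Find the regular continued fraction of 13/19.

Run the Euclidean algorithm on 13 and 19; the successive quotients are the partial quotients a_0, a_1, ... (each step inverts the fractional part left over by the previous one):
  13 = 0*19 + 13, so a_0 = 0.
  19 = 1*13 + 6, so a_1 = 1.
  13 = 2*6 + 1, so a_2 = 2.
  6 = 6*1 + 0, so a_3 = 6.
The remainder reaches 0 after 4 divisions, so the expansion has 4 partial quotients, read off in order.

[0; 1, 2, 6]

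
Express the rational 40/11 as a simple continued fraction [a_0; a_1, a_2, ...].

Run the Euclidean algorithm on 40 and 11; the successive quotients are the partial quotients a_0, a_1, ... (each step inverts the fractional part left over by the previous one):
  40 = 3*11 + 7, so a_0 = 3.
  11 = 1*7 + 4, so a_1 = 1.
  7 = 1*4 + 3, so a_2 = 1.
  4 = 1*3 + 1, so a_3 = 1.
  3 = 3*1 + 0, so a_4 = 3.
The remainder reaches 0 after 5 divisions, so the expansion has 5 partial quotients, read off in order.

[3; 1, 1, 1, 3]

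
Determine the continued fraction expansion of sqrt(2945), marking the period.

Write x_i = (sqrt(2945) + m_i)/d_i with (m_0, d_0) = (0, 1). a_0 = floor(sqrt(2945)) = 54, since 54^2 = 2916 <= 2945 < 3025 = 55^2.
Iterate m_{i+1} = d_i*a_i - m_i, d_{i+1} = (2945 - m_{i+1}^2)/d_i, a_{i+1} = floor((a_0 + m_{i+1})/d_{i+1}):
  m_1 = 1*54 - 0 = 54, d_1 = (2945 - 54^2)/1 = 29/1 = 29, a_1 = floor((54 + 54)/29) = 3.
  m_2 = 29*3 - 54 = 33, d_2 = (2945 - 33^2)/29 = 1856/29 = 64, a_2 = floor((54 + 33)/64) = 1.
  m_3 = 64*1 - 33 = 31, d_3 = (2945 - 31^2)/64 = 1984/64 = 31, a_3 = floor((54 + 31)/31) = 2.
  m_4 = 31*2 - 31 = 31, d_4 = (2945 - 31^2)/31 = 1984/31 = 64, a_4 = floor((54 + 31)/64) = 1.
  m_5 = 64*1 - 31 = 33, d_5 = (2945 - 33^2)/64 = 1856/64 = 29, a_5 = floor((54 + 33)/29) = 3.
  m_6 = 29*3 - 33 = 54, d_6 = (2945 - 54^2)/29 = 29/29 = 1, a_6 = floor((54 + 54)/1) = 108.
  m_7 = 1*108 - 54 = 54, d_7 = (2945 - 54^2)/1 = 29/1 = 29: (m_7, d_7) = (m_1, d_1) = (54, 29), so from here the quotients repeat a_1, ..., a_6; the period length is 6.
Hence the expansion of sqrt(2945) is a_0 = 54 followed by the repeating block 3, 1, 2, 1, 3, 108 (period 6).

[54; (3, 1, 2, 1, 3, 108)]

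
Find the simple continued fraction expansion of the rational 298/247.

Run the Euclidean algorithm on 298 and 247; the successive quotients are the partial quotients a_0, a_1, ... (each step inverts the fractional part left over by the previous one):
  298 = 1*247 + 51, so a_0 = 1.
  247 = 4*51 + 43, so a_1 = 4.
  51 = 1*43 + 8, so a_2 = 1.
  43 = 5*8 + 3, so a_3 = 5.
  8 = 2*3 + 2, so a_4 = 2.
  3 = 1*2 + 1, so a_5 = 1.
  2 = 2*1 + 0, so a_6 = 2.
The remainder reaches 0 after 7 divisions, so the expansion has 7 partial quotients, read off in order.

[1; 4, 1, 5, 2, 1, 2]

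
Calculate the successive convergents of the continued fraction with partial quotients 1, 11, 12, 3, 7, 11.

1/1, 12/11, 145/133, 447/410, 3274/3003, 36461/33443

Using the convergent recurrence p_i = a_i*p_{i-1} + p_{i-2}, q_i = a_i*q_{i-1} + q_{i-2} with p_{-2}=0, p_{-1}=1, q_{-2}=1, q_{-1}=0:
  i=0: a_0=1, p_0 = 1*1 + 0 = 1, q_0 = 1*0 + 1 = 1.
  i=1: a_1=11, p_1 = 11*1 + 1 = 12, q_1 = 11*1 + 0 = 11.
  i=2: a_2=12, p_2 = 12*12 + 1 = 145, q_2 = 12*11 + 1 = 133.
  i=3: a_3=3, p_3 = 3*145 + 12 = 447, q_3 = 3*133 + 11 = 410.
  i=4: a_4=7, p_4 = 7*447 + 145 = 3274, q_4 = 7*410 + 133 = 3003.
  i=5: a_5=11, p_5 = 11*3274 + 447 = 36461, q_5 = 11*3003 + 410 = 33443.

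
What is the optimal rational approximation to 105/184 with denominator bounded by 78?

Expand x = 105/184 as a continued fraction with the Euclidean algorithm:
  105 = 0*184 + 105, so a_0 = 0.
  184 = 1*105 + 79, so a_1 = 1.
  105 = 1*79 + 26, so a_2 = 1.
  79 = 3*26 + 1, so a_3 = 3.
  26 = 26*1 + 0, so a_4 = 26.
so x = [0; 1, 1, 3, 26].
Convergents (p_i = a_i*p_{i-1} + p_{i-2}, q_i = a_i*q_{i-1} + q_{i-2} with p_{-2}=0, p_{-1}=1, q_{-2}=1, q_{-1}=0), until the denominator exceeds 78:
  i=0: a_0=0, p_0 = 0*1 + 0 = 0, q_0 = 0*0 + 1 = 1.
  i=1: a_1=1, p_1 = 1*0 + 1 = 1, q_1 = 1*1 + 0 = 1.
  i=2: a_2=1, p_2 = 1*1 + 0 = 1, q_2 = 1*1 + 1 = 2.
  i=3: a_3=3, p_3 = 3*1 + 1 = 4, q_3 = 3*2 + 1 = 7.
  i=4: a_4=26, p_4 = 26*4 + 1 = 105, q_4 = 26*7 + 2 = 184.
q_4 = 184 > 78, so the last convergent with denominator <= 78 is p_3/q_3 = 4/7.
The closest fraction with denominator <= 78 is either p_3/q_3 or the intermediate fraction (k*p_3 + p_2)/(k*q_3 + q_2) with the largest k >= 1 whose denominator stays <= 78; these approach x as k grows, and every other convergent or intermediate fraction in range is farther away.
Largest k: floor((78 - q_2)/q_3) = floor((78 - 2)/7) = 10.
That gives (10*4 + 1)/(10*7 + 2) = 41/72.
Compare the errors: |x - 4/7| = |105*7 - 4*184|/(184*7) = 1/1288, and |x - 41/72| = |105*72 - 41*184|/(184*72) = 16/13248.
Cross-multiplying, 1*13248 = 13248 < 20608 = 16*1288, so 1/1288 is smaller: the convergent 4/7 is closer to x than 41/72.

4/7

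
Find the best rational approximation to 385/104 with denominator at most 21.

Expand x = 385/104 as a continued fraction with the Euclidean algorithm:
  385 = 3*104 + 73, so a_0 = 3.
  104 = 1*73 + 31, so a_1 = 1.
  73 = 2*31 + 11, so a_2 = 2.
  31 = 2*11 + 9, so a_3 = 2.
  11 = 1*9 + 2, so a_4 = 1.
  9 = 4*2 + 1, so a_5 = 4.
  2 = 2*1 + 0, so a_6 = 2.
so x = [3; 1, 2, 2, 1, 4, 2].
Convergents (p_i = a_i*p_{i-1} + p_{i-2}, q_i = a_i*q_{i-1} + q_{i-2} with p_{-2}=0, p_{-1}=1, q_{-2}=1, q_{-1}=0), until the denominator exceeds 21:
  i=0: a_0=3, p_0 = 3*1 + 0 = 3, q_0 = 3*0 + 1 = 1.
  i=1: a_1=1, p_1 = 1*3 + 1 = 4, q_1 = 1*1 + 0 = 1.
  i=2: a_2=2, p_2 = 2*4 + 3 = 11, q_2 = 2*1 + 1 = 3.
  i=3: a_3=2, p_3 = 2*11 + 4 = 26, q_3 = 2*3 + 1 = 7.
  i=4: a_4=1, p_4 = 1*26 + 11 = 37, q_4 = 1*7 + 3 = 10.
  i=5: a_5=4, p_5 = 4*37 + 26 = 174, q_5 = 4*10 + 7 = 47.
q_5 = 47 > 21, so the last convergent with denominator <= 21 is p_4/q_4 = 37/10.
The closest fraction with denominator <= 21 is either p_4/q_4 or the intermediate fraction (k*p_4 + p_3)/(k*q_4 + q_3) with the largest k >= 1 whose denominator stays <= 21; these approach x as k grows, and every other convergent or intermediate fraction in range is farther away.
Largest k: floor((21 - q_3)/q_4) = floor((21 - 7)/10) = 1.
That gives (1*37 + 26)/(1*10 + 7) = 63/17.
Compare the errors: |x - 37/10| = |385*10 - 37*104|/(104*10) = 2/1040, and |x - 63/17| = |385*17 - 63*104|/(104*17) = 7/1768.
Cross-multiplying, 2*1768 = 3536 < 7280 = 7*1040, so 2/1040 is smaller: the convergent 37/10 is closer to x than 63/17.

37/10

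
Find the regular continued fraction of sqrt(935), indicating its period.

Write x_i = (sqrt(935) + m_i)/d_i with (m_0, d_0) = (0, 1). a_0 = floor(sqrt(935)) = 30, since 30^2 = 900 <= 935 < 961 = 31^2.
Iterate m_{i+1} = d_i*a_i - m_i, d_{i+1} = (935 - m_{i+1}^2)/d_i, a_{i+1} = floor((a_0 + m_{i+1})/d_{i+1}):
  m_1 = 1*30 - 0 = 30, d_1 = (935 - 30^2)/1 = 35/1 = 35, a_1 = floor((30 + 30)/35) = 1.
  m_2 = 35*1 - 30 = 5, d_2 = (935 - 5^2)/35 = 910/35 = 26, a_2 = floor((30 + 5)/26) = 1.
  m_3 = 26*1 - 5 = 21, d_3 = (935 - 21^2)/26 = 494/26 = 19, a_3 = floor((30 + 21)/19) = 2.
  m_4 = 19*2 - 21 = 17, d_4 = (935 - 17^2)/19 = 646/19 = 34, a_4 = floor((30 + 17)/34) = 1.
  m_5 = 34*1 - 17 = 17, d_5 = (935 - 17^2)/34 = 646/34 = 19, a_5 = floor((30 + 17)/19) = 2.
  m_6 = 19*2 - 17 = 21, d_6 = (935 - 21^2)/19 = 494/19 = 26, a_6 = floor((30 + 21)/26) = 1.
  m_7 = 26*1 - 21 = 5, d_7 = (935 - 5^2)/26 = 910/26 = 35, a_7 = floor((30 + 5)/35) = 1.
  m_8 = 35*1 - 5 = 30, d_8 = (935 - 30^2)/35 = 35/35 = 1, a_8 = floor((30 + 30)/1) = 60.
  m_9 = 1*60 - 30 = 30, d_9 = (935 - 30^2)/1 = 35/1 = 35: (m_9, d_9) = (m_1, d_1) = (30, 35), so from here the quotients repeat a_1, ..., a_8; the period length is 8.
Hence the expansion of sqrt(935) is a_0 = 30 followed by the repeating block 1, 1, 2, 1, 2, 1, 1, 60 (period 8).

[30; (1, 1, 2, 1, 2, 1, 1, 60)]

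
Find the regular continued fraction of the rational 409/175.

Run the Euclidean algorithm on 409 and 175; the successive quotients are the partial quotients a_0, a_1, ... (each step inverts the fractional part left over by the previous one):
  409 = 2*175 + 59, so a_0 = 2.
  175 = 2*59 + 57, so a_1 = 2.
  59 = 1*57 + 2, so a_2 = 1.
  57 = 28*2 + 1, so a_3 = 28.
  2 = 2*1 + 0, so a_4 = 2.
The remainder reaches 0 after 5 divisions, so the expansion has 5 partial quotients, read off in order.

[2; 2, 1, 28, 2]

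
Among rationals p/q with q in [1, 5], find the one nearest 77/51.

Expand x = 77/51 as a continued fraction with the Euclidean algorithm:
  77 = 1*51 + 26, so a_0 = 1.
  51 = 1*26 + 25, so a_1 = 1.
  26 = 1*25 + 1, so a_2 = 1.
  25 = 25*1 + 0, so a_3 = 25.
so x = [1; 1, 1, 25].
Convergents (p_i = a_i*p_{i-1} + p_{i-2}, q_i = a_i*q_{i-1} + q_{i-2} with p_{-2}=0, p_{-1}=1, q_{-2}=1, q_{-1}=0), until the denominator exceeds 5:
  i=0: a_0=1, p_0 = 1*1 + 0 = 1, q_0 = 1*0 + 1 = 1.
  i=1: a_1=1, p_1 = 1*1 + 1 = 2, q_1 = 1*1 + 0 = 1.
  i=2: a_2=1, p_2 = 1*2 + 1 = 3, q_2 = 1*1 + 1 = 2.
  i=3: a_3=25, p_3 = 25*3 + 2 = 77, q_3 = 25*2 + 1 = 51.
q_3 = 51 > 5, so the last convergent with denominator <= 5 is p_2/q_2 = 3/2.
The closest fraction with denominator <= 5 is either p_2/q_2 or the intermediate fraction (k*p_2 + p_1)/(k*q_2 + q_1) with the largest k >= 1 whose denominator stays <= 5; these approach x as k grows, and every other convergent or intermediate fraction in range is farther away.
Largest k: floor((5 - q_1)/q_2) = floor((5 - 1)/2) = 2.
That gives (2*3 + 2)/(2*2 + 1) = 8/5.
Compare the errors: |x - 3/2| = |77*2 - 3*51|/(51*2) = 1/102, and |x - 8/5| = |77*5 - 8*51|/(51*5) = 23/255.
Cross-multiplying, 1*255 = 255 < 2346 = 23*102, so 1/102 is smaller: the convergent 3/2 is closer to x than 8/5.

3/2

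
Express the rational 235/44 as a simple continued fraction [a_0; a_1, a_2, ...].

Run the Euclidean algorithm on 235 and 44; the successive quotients are the partial quotients a_0, a_1, ... (each step inverts the fractional part left over by the previous one):
  235 = 5*44 + 15, so a_0 = 5.
  44 = 2*15 + 14, so a_1 = 2.
  15 = 1*14 + 1, so a_2 = 1.
  14 = 14*1 + 0, so a_3 = 14.
The remainder reaches 0 after 4 divisions, so the expansion has 4 partial quotients, read off in order.

[5; 2, 1, 14]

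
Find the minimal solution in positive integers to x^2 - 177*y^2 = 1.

(x, y) = (62423, 4692)

First expand sqrt(177) as a continued fraction. With x_i = (sqrt(177) + m_i)/d_i and (m_0, d_0) = (0, 1): a_0 = floor(sqrt(177)) = 13, since 13^2 = 169 <= 177 < 196 = 14^2.
Iterate m_{i+1} = d_i*a_i - m_i, d_{i+1} = (177 - m_{i+1}^2)/d_i, a_{i+1} = floor((a_0 + m_{i+1})/d_{i+1}):
  m_1 = 1*13 - 0 = 13, d_1 = (177 - 13^2)/1 = 8/1 = 8, a_1 = floor((13 + 13)/8) = 3.
  m_2 = 8*3 - 13 = 11, d_2 = (177 - 11^2)/8 = 56/8 = 7, a_2 = floor((13 + 11)/7) = 3.
  m_3 = 7*3 - 11 = 10, d_3 = (177 - 10^2)/7 = 77/7 = 11, a_3 = floor((13 + 10)/11) = 2.
  m_4 = 11*2 - 10 = 12, d_4 = (177 - 12^2)/11 = 33/11 = 3, a_4 = floor((13 + 12)/3) = 8.
  m_5 = 3*8 - 12 = 12, d_5 = (177 - 12^2)/3 = 33/3 = 11, a_5 = floor((13 + 12)/11) = 2.
  m_6 = 11*2 - 12 = 10, d_6 = (177 - 10^2)/11 = 77/11 = 7, a_6 = floor((13 + 10)/7) = 3.
  m_7 = 7*3 - 10 = 11, d_7 = (177 - 11^2)/7 = 56/7 = 8, a_7 = floor((13 + 11)/8) = 3.
  m_8 = 8*3 - 11 = 13, d_8 = (177 - 13^2)/8 = 8/8 = 1, a_8 = floor((13 + 13)/1) = 26.
  m_9 = 1*26 - 13 = 13, d_9 = (177 - 13^2)/1 = 8/1 = 8: (m_9, d_9) = (m_1, d_1) = (13, 8), so from here the quotients repeat a_1, ..., a_8; the period length is 8.
So sqrt(177) = [13; (3, 3, 2, 8, 2, 3, 3, 26)] with period length k = 8.
k is even, so the fundamental solution of x^2 - 177y^2 = 1 is (p_{k-1}, q_{k-1}) = (p_7, q_7); compute convergents through index 7.
Convergents (p_i = a_i*p_{i-1} + p_{i-2}, q_i = a_i*q_{i-1} + q_{i-2} with p_{-2}=0, p_{-1}=1, q_{-2}=1, q_{-1}=0):
  i=0: a_0=13, p_0 = 13*1 + 0 = 13, q_0 = 13*0 + 1 = 1.
  i=1: a_1=3, p_1 = 3*13 + 1 = 40, q_1 = 3*1 + 0 = 3.
  i=2: a_2=3, p_2 = 3*40 + 13 = 133, q_2 = 3*3 + 1 = 10.
  i=3: a_3=2, p_3 = 2*133 + 40 = 306, q_3 = 2*10 + 3 = 23.
  i=4: a_4=8, p_4 = 8*306 + 133 = 2581, q_4 = 8*23 + 10 = 194.
  i=5: a_5=2, p_5 = 2*2581 + 306 = 5468, q_5 = 2*194 + 23 = 411.
  i=6: a_6=3, p_6 = 3*5468 + 2581 = 18985, q_6 = 3*411 + 194 = 1427.
  i=7: a_7=3, p_7 = 3*18985 + 5468 = 62423, q_7 = 3*1427 + 411 = 4692.
Check: 62423^2 - 177*4692^2 = 3896630929 - 3896630928 = 1, so (x, y) = (62423, 4692) solves the equation, and by the theorem it is the least positive solution.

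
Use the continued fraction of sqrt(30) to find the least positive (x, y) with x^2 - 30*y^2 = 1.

(x, y) = (11, 2)

First expand sqrt(30) as a continued fraction. With x_i = (sqrt(30) + m_i)/d_i and (m_0, d_0) = (0, 1): a_0 = floor(sqrt(30)) = 5, since 5^2 = 25 <= 30 < 36 = 6^2.
Iterate m_{i+1} = d_i*a_i - m_i, d_{i+1} = (30 - m_{i+1}^2)/d_i, a_{i+1} = floor((a_0 + m_{i+1})/d_{i+1}):
  m_1 = 1*5 - 0 = 5, d_1 = (30 - 5^2)/1 = 5/1 = 5, a_1 = floor((5 + 5)/5) = 2.
  m_2 = 5*2 - 5 = 5, d_2 = (30 - 5^2)/5 = 5/5 = 1, a_2 = floor((5 + 5)/1) = 10.
  m_3 = 1*10 - 5 = 5, d_3 = (30 - 5^2)/1 = 5/1 = 5: (m_3, d_3) = (m_1, d_1) = (5, 5), so from here the quotients repeat a_1, a_2; the period length is 2.
So sqrt(30) = [5; (2, 10)] with period length k = 2.
k is even, so the fundamental solution of x^2 - 30y^2 = 1 is (p_{k-1}, q_{k-1}) = (p_1, q_1); compute convergents through index 1.
Convergents (p_i = a_i*p_{i-1} + p_{i-2}, q_i = a_i*q_{i-1} + q_{i-2} with p_{-2}=0, p_{-1}=1, q_{-2}=1, q_{-1}=0):
  i=0: a_0=5, p_0 = 5*1 + 0 = 5, q_0 = 5*0 + 1 = 1.
  i=1: a_1=2, p_1 = 2*5 + 1 = 11, q_1 = 2*1 + 0 = 2.
Check: 11^2 - 30*2^2 = 121 - 120 = 1, so (x, y) = (11, 2) solves the equation, and by the theorem it is the least positive solution.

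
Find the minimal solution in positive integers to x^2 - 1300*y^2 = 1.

(x, y) = (649, 18)

First expand sqrt(1300) as a continued fraction. With x_i = (sqrt(1300) + m_i)/d_i and (m_0, d_0) = (0, 1): a_0 = floor(sqrt(1300)) = 36, since 36^2 = 1296 <= 1300 < 1369 = 37^2.
Iterate m_{i+1} = d_i*a_i - m_i, d_{i+1} = (1300 - m_{i+1}^2)/d_i, a_{i+1} = floor((a_0 + m_{i+1})/d_{i+1}):
  m_1 = 1*36 - 0 = 36, d_1 = (1300 - 36^2)/1 = 4/1 = 4, a_1 = floor((36 + 36)/4) = 18.
  m_2 = 4*18 - 36 = 36, d_2 = (1300 - 36^2)/4 = 4/4 = 1, a_2 = floor((36 + 36)/1) = 72.
  m_3 = 1*72 - 36 = 36, d_3 = (1300 - 36^2)/1 = 4/1 = 4: (m_3, d_3) = (m_1, d_1) = (36, 4), so from here the quotients repeat a_1, a_2; the period length is 2.
So sqrt(1300) = [36; (18, 72)] with period length k = 2.
k is even, so the fundamental solution of x^2 - 1300y^2 = 1 is (p_{k-1}, q_{k-1}) = (p_1, q_1); compute convergents through index 1.
Convergents (p_i = a_i*p_{i-1} + p_{i-2}, q_i = a_i*q_{i-1} + q_{i-2} with p_{-2}=0, p_{-1}=1, q_{-2}=1, q_{-1}=0):
  i=0: a_0=36, p_0 = 36*1 + 0 = 36, q_0 = 36*0 + 1 = 1.
  i=1: a_1=18, p_1 = 18*36 + 1 = 649, q_1 = 18*1 + 0 = 18.
Check: 649^2 - 1300*18^2 = 421201 - 421200 = 1, so (x, y) = (649, 18) solves the equation, and by the theorem it is the least positive solution.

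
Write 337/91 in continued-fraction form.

Run the Euclidean algorithm on 337 and 91; the successive quotients are the partial quotients a_0, a_1, ... (each step inverts the fractional part left over by the previous one):
  337 = 3*91 + 64, so a_0 = 3.
  91 = 1*64 + 27, so a_1 = 1.
  64 = 2*27 + 10, so a_2 = 2.
  27 = 2*10 + 7, so a_3 = 2.
  10 = 1*7 + 3, so a_4 = 1.
  7 = 2*3 + 1, so a_5 = 2.
  3 = 3*1 + 0, so a_6 = 3.
The remainder reaches 0 after 7 divisions, so the expansion has 7 partial quotients, read off in order.

[3; 1, 2, 2, 1, 2, 3]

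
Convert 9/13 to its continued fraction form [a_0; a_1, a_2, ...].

Run the Euclidean algorithm on 9 and 13; the successive quotients are the partial quotients a_0, a_1, ... (each step inverts the fractional part left over by the previous one):
  9 = 0*13 + 9, so a_0 = 0.
  13 = 1*9 + 4, so a_1 = 1.
  9 = 2*4 + 1, so a_2 = 2.
  4 = 4*1 + 0, so a_3 = 4.
The remainder reaches 0 after 4 divisions, so the expansion has 4 partial quotients, read off in order.

[0; 1, 2, 4]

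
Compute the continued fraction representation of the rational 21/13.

Run the Euclidean algorithm on 21 and 13; the successive quotients are the partial quotients a_0, a_1, ... (each step inverts the fractional part left over by the previous one):
  21 = 1*13 + 8, so a_0 = 1.
  13 = 1*8 + 5, so a_1 = 1.
  8 = 1*5 + 3, so a_2 = 1.
  5 = 1*3 + 2, so a_3 = 1.
  3 = 1*2 + 1, so a_4 = 1.
  2 = 2*1 + 0, so a_5 = 2.
The remainder reaches 0 after 6 divisions, so the expansion has 6 partial quotients, read off in order.

[1; 1, 1, 1, 1, 2]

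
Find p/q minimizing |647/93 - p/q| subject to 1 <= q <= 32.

Expand x = 647/93 as a continued fraction with the Euclidean algorithm:
  647 = 6*93 + 89, so a_0 = 6.
  93 = 1*89 + 4, so a_1 = 1.
  89 = 22*4 + 1, so a_2 = 22.
  4 = 4*1 + 0, so a_3 = 4.
so x = [6; 1, 22, 4].
Convergents (p_i = a_i*p_{i-1} + p_{i-2}, q_i = a_i*q_{i-1} + q_{i-2} with p_{-2}=0, p_{-1}=1, q_{-2}=1, q_{-1}=0), until the denominator exceeds 32:
  i=0: a_0=6, p_0 = 6*1 + 0 = 6, q_0 = 6*0 + 1 = 1.
  i=1: a_1=1, p_1 = 1*6 + 1 = 7, q_1 = 1*1 + 0 = 1.
  i=2: a_2=22, p_2 = 22*7 + 6 = 160, q_2 = 22*1 + 1 = 23.
  i=3: a_3=4, p_3 = 4*160 + 7 = 647, q_3 = 4*23 + 1 = 93.
q_3 = 93 > 32, so the last convergent with denominator <= 32 is p_2/q_2 = 160/23.
The closest fraction with denominator <= 32 is either p_2/q_2 or the intermediate fraction (k*p_2 + p_1)/(k*q_2 + q_1) with the largest k >= 1 whose denominator stays <= 32; these approach x as k grows, and every other convergent or intermediate fraction in range is farther away.
Largest k: floor((32 - q_1)/q_2) = floor((32 - 1)/23) = 1.
That gives (1*160 + 7)/(1*23 + 1) = 167/24.
Compare the errors: |x - 160/23| = |647*23 - 160*93|/(93*23) = 1/2139, and |x - 167/24| = |647*24 - 167*93|/(93*24) = 3/2232.
Cross-multiplying, 1*2232 = 2232 < 6417 = 3*2139, so 1/2139 is smaller: the convergent 160/23 is closer to x than 167/24.

160/23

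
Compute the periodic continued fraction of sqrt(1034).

[32; (6, 2, 2, 2, 6, 64)]

Write x_i = (sqrt(1034) + m_i)/d_i with (m_0, d_0) = (0, 1). a_0 = floor(sqrt(1034)) = 32, since 32^2 = 1024 <= 1034 < 1089 = 33^2.
Iterate m_{i+1} = d_i*a_i - m_i, d_{i+1} = (1034 - m_{i+1}^2)/d_i, a_{i+1} = floor((a_0 + m_{i+1})/d_{i+1}):
  m_1 = 1*32 - 0 = 32, d_1 = (1034 - 32^2)/1 = 10/1 = 10, a_1 = floor((32 + 32)/10) = 6.
  m_2 = 10*6 - 32 = 28, d_2 = (1034 - 28^2)/10 = 250/10 = 25, a_2 = floor((32 + 28)/25) = 2.
  m_3 = 25*2 - 28 = 22, d_3 = (1034 - 22^2)/25 = 550/25 = 22, a_3 = floor((32 + 22)/22) = 2.
  m_4 = 22*2 - 22 = 22, d_4 = (1034 - 22^2)/22 = 550/22 = 25, a_4 = floor((32 + 22)/25) = 2.
  m_5 = 25*2 - 22 = 28, d_5 = (1034 - 28^2)/25 = 250/25 = 10, a_5 = floor((32 + 28)/10) = 6.
  m_6 = 10*6 - 28 = 32, d_6 = (1034 - 32^2)/10 = 10/10 = 1, a_6 = floor((32 + 32)/1) = 64.
  m_7 = 1*64 - 32 = 32, d_7 = (1034 - 32^2)/1 = 10/1 = 10: (m_7, d_7) = (m_1, d_1) = (32, 10), so from here the quotients repeat a_1, ..., a_6; the period length is 6.
Hence the expansion of sqrt(1034) is a_0 = 32 followed by the repeating block 6, 2, 2, 2, 6, 64 (period 6).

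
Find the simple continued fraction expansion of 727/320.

[2; 3, 1, 2, 9, 3]

Run the Euclidean algorithm on 727 and 320; the successive quotients are the partial quotients a_0, a_1, ... (each step inverts the fractional part left over by the previous one):
  727 = 2*320 + 87, so a_0 = 2.
  320 = 3*87 + 59, so a_1 = 3.
  87 = 1*59 + 28, so a_2 = 1.
  59 = 2*28 + 3, so a_3 = 2.
  28 = 9*3 + 1, so a_4 = 9.
  3 = 3*1 + 0, so a_5 = 3.
The remainder reaches 0 after 6 divisions, so the expansion has 6 partial quotients, read off in order.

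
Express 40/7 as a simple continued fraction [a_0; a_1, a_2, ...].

Run the Euclidean algorithm on 40 and 7; the successive quotients are the partial quotients a_0, a_1, ... (each step inverts the fractional part left over by the previous one):
  40 = 5*7 + 5, so a_0 = 5.
  7 = 1*5 + 2, so a_1 = 1.
  5 = 2*2 + 1, so a_2 = 2.
  2 = 2*1 + 0, so a_3 = 2.
The remainder reaches 0 after 4 divisions, so the expansion has 4 partial quotients, read off in order.

[5; 1, 2, 2]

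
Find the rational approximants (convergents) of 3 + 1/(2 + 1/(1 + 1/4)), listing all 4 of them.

3/1, 7/2, 10/3, 47/14

Using the convergent recurrence p_i = a_i*p_{i-1} + p_{i-2}, q_i = a_i*q_{i-1} + q_{i-2} with p_{-2}=0, p_{-1}=1, q_{-2}=1, q_{-1}=0:
  i=0: a_0=3, p_0 = 3*1 + 0 = 3, q_0 = 3*0 + 1 = 1.
  i=1: a_1=2, p_1 = 2*3 + 1 = 7, q_1 = 2*1 + 0 = 2.
  i=2: a_2=1, p_2 = 1*7 + 3 = 10, q_2 = 1*2 + 1 = 3.
  i=3: a_3=4, p_3 = 4*10 + 7 = 47, q_3 = 4*3 + 2 = 14.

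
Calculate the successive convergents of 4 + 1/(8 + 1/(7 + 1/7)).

Using the convergent recurrence p_i = a_i*p_{i-1} + p_{i-2}, q_i = a_i*q_{i-1} + q_{i-2} with p_{-2}=0, p_{-1}=1, q_{-2}=1, q_{-1}=0:
  i=0: a_0=4, p_0 = 4*1 + 0 = 4, q_0 = 4*0 + 1 = 1.
  i=1: a_1=8, p_1 = 8*4 + 1 = 33, q_1 = 8*1 + 0 = 8.
  i=2: a_2=7, p_2 = 7*33 + 4 = 235, q_2 = 7*8 + 1 = 57.
  i=3: a_3=7, p_3 = 7*235 + 33 = 1678, q_3 = 7*57 + 8 = 407.

4/1, 33/8, 235/57, 1678/407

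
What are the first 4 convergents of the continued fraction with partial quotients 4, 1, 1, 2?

Using the convergent recurrence p_i = a_i*p_{i-1} + p_{i-2}, q_i = a_i*q_{i-1} + q_{i-2} with p_{-2}=0, p_{-1}=1, q_{-2}=1, q_{-1}=0:
  i=0: a_0=4, p_0 = 4*1 + 0 = 4, q_0 = 4*0 + 1 = 1.
  i=1: a_1=1, p_1 = 1*4 + 1 = 5, q_1 = 1*1 + 0 = 1.
  i=2: a_2=1, p_2 = 1*5 + 4 = 9, q_2 = 1*1 + 1 = 2.
  i=3: a_3=2, p_3 = 2*9 + 5 = 23, q_3 = 2*2 + 1 = 5.

4/1, 5/1, 9/2, 23/5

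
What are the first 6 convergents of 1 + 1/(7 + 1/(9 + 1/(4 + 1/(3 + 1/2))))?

1/1, 8/7, 73/64, 300/263, 973/853, 2246/1969

Using the convergent recurrence p_i = a_i*p_{i-1} + p_{i-2}, q_i = a_i*q_{i-1} + q_{i-2} with p_{-2}=0, p_{-1}=1, q_{-2}=1, q_{-1}=0:
  i=0: a_0=1, p_0 = 1*1 + 0 = 1, q_0 = 1*0 + 1 = 1.
  i=1: a_1=7, p_1 = 7*1 + 1 = 8, q_1 = 7*1 + 0 = 7.
  i=2: a_2=9, p_2 = 9*8 + 1 = 73, q_2 = 9*7 + 1 = 64.
  i=3: a_3=4, p_3 = 4*73 + 8 = 300, q_3 = 4*64 + 7 = 263.
  i=4: a_4=3, p_4 = 3*300 + 73 = 973, q_4 = 3*263 + 64 = 853.
  i=5: a_5=2, p_5 = 2*973 + 300 = 2246, q_5 = 2*853 + 263 = 1969.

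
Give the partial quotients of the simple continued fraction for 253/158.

Run the Euclidean algorithm on 253 and 158; the successive quotients are the partial quotients a_0, a_1, ... (each step inverts the fractional part left over by the previous one):
  253 = 1*158 + 95, so a_0 = 1.
  158 = 1*95 + 63, so a_1 = 1.
  95 = 1*63 + 32, so a_2 = 1.
  63 = 1*32 + 31, so a_3 = 1.
  32 = 1*31 + 1, so a_4 = 1.
  31 = 31*1 + 0, so a_5 = 31.
The remainder reaches 0 after 6 divisions, so the expansion has 6 partial quotients, read off in order.

[1; 1, 1, 1, 1, 31]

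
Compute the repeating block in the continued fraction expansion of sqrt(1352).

Write x_i = (sqrt(1352) + m_i)/d_i with (m_0, d_0) = (0, 1). a_0 = floor(sqrt(1352)) = 36, since 36^2 = 1296 <= 1352 < 1369 = 37^2.
Iterate m_{i+1} = d_i*a_i - m_i, d_{i+1} = (1352 - m_{i+1}^2)/d_i, a_{i+1} = floor((a_0 + m_{i+1})/d_{i+1}):
  m_1 = 1*36 - 0 = 36, d_1 = (1352 - 36^2)/1 = 56/1 = 56, a_1 = floor((36 + 36)/56) = 1.
  m_2 = 56*1 - 36 = 20, d_2 = (1352 - 20^2)/56 = 952/56 = 17, a_2 = floor((36 + 20)/17) = 3.
  m_3 = 17*3 - 20 = 31, d_3 = (1352 - 31^2)/17 = 391/17 = 23, a_3 = floor((36 + 31)/23) = 2.
  m_4 = 23*2 - 31 = 15, d_4 = (1352 - 15^2)/23 = 1127/23 = 49, a_4 = floor((36 + 15)/49) = 1.
  m_5 = 49*1 - 15 = 34, d_5 = (1352 - 34^2)/49 = 196/49 = 4, a_5 = floor((36 + 34)/4) = 17.
  m_6 = 4*17 - 34 = 34, d_6 = (1352 - 34^2)/4 = 196/4 = 49, a_6 = floor((36 + 34)/49) = 1.
  m_7 = 49*1 - 34 = 15, d_7 = (1352 - 15^2)/49 = 1127/49 = 23, a_7 = floor((36 + 15)/23) = 2.
  m_8 = 23*2 - 15 = 31, d_8 = (1352 - 31^2)/23 = 391/23 = 17, a_8 = floor((36 + 31)/17) = 3.
  m_9 = 17*3 - 31 = 20, d_9 = (1352 - 20^2)/17 = 952/17 = 56, a_9 = floor((36 + 20)/56) = 1.
  m_10 = 56*1 - 20 = 36, d_10 = (1352 - 36^2)/56 = 56/56 = 1, a_10 = floor((36 + 36)/1) = 72.
  m_11 = 1*72 - 36 = 36, d_11 = (1352 - 36^2)/1 = 56/1 = 56: (m_11, d_11) = (m_1, d_1) = (36, 56), so from here the quotients repeat a_1, ..., a_10; the period length is 10.
Hence the expansion of sqrt(1352) is a_0 = 36 followed by the repeating block 1, 3, 2, 1, 17, 1, 2, 3, 1, 72 (period 10).

[36; (1, 3, 2, 1, 17, 1, 2, 3, 1, 72)]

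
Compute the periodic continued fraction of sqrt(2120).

[46; (23, 92)]

Write x_i = (sqrt(2120) + m_i)/d_i with (m_0, d_0) = (0, 1). a_0 = floor(sqrt(2120)) = 46, since 46^2 = 2116 <= 2120 < 2209 = 47^2.
Iterate m_{i+1} = d_i*a_i - m_i, d_{i+1} = (2120 - m_{i+1}^2)/d_i, a_{i+1} = floor((a_0 + m_{i+1})/d_{i+1}):
  m_1 = 1*46 - 0 = 46, d_1 = (2120 - 46^2)/1 = 4/1 = 4, a_1 = floor((46 + 46)/4) = 23.
  m_2 = 4*23 - 46 = 46, d_2 = (2120 - 46^2)/4 = 4/4 = 1, a_2 = floor((46 + 46)/1) = 92.
  m_3 = 1*92 - 46 = 46, d_3 = (2120 - 46^2)/1 = 4/1 = 4: (m_3, d_3) = (m_1, d_1) = (46, 4), so from here the quotients repeat a_1, a_2; the period length is 2.
Hence the expansion of sqrt(2120) is a_0 = 46 followed by the repeating block 23, 92 (period 2).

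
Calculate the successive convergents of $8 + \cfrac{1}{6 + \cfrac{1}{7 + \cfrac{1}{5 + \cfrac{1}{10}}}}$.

Using the convergent recurrence p_i = a_i*p_{i-1} + p_{i-2}, q_i = a_i*q_{i-1} + q_{i-2} with p_{-2}=0, p_{-1}=1, q_{-2}=1, q_{-1}=0:
  i=0: a_0=8, p_0 = 8*1 + 0 = 8, q_0 = 8*0 + 1 = 1.
  i=1: a_1=6, p_1 = 6*8 + 1 = 49, q_1 = 6*1 + 0 = 6.
  i=2: a_2=7, p_2 = 7*49 + 8 = 351, q_2 = 7*6 + 1 = 43.
  i=3: a_3=5, p_3 = 5*351 + 49 = 1804, q_3 = 5*43 + 6 = 221.
  i=4: a_4=10, p_4 = 10*1804 + 351 = 18391, q_4 = 10*221 + 43 = 2253.

8/1, 49/6, 351/43, 1804/221, 18391/2253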